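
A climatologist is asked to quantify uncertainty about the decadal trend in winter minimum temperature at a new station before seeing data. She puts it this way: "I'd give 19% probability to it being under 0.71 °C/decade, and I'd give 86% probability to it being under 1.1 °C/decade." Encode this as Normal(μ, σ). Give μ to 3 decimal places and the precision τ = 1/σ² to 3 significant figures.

μ = 0.885, τ = 25.2

For Normal(μ,σ), the p-quantile is μ + z_p·σ. Here z_{0.19} = -0.8779, z_{0.86} = 1.08.
So 0.71 = μ − 0.8779σ and 1.1 = μ + 1.08σ.
Subtracting: σ = (1.1 − 0.71)/(1.08 − (-0.8779)) = 0.199.
Then μ = 0.71 − (-0.8779)·0.199 = 0.885.
Precision τ = 1/σ² = 1/0.1992² = 25.2.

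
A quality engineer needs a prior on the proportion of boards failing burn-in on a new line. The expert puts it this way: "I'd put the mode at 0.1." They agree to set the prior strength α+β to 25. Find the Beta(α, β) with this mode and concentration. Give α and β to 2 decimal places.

For α,β > 1 the Beta mode is (α−1)/(α+β−2). With α+β = 25, the mode is (α−1)/23.
Set (α−1)/23 = 0.1 → α = 1 + 0.1·23 = 3.30.
β = 25 − α = 21.70.

α = 3.30, β = 21.70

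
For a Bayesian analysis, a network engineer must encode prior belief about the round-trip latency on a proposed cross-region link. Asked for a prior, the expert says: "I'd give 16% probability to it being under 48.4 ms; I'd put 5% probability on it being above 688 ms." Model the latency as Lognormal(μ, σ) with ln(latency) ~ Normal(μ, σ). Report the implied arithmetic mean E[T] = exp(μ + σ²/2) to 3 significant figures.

E[T] ≈ 218 ms

If T ~ Lognormal(μ,σ) then ln T ~ Normal(μ,σ), so the p-quantile of ln T is μ + z_p·σ.
ln(48.4) = 3.879 and ln(688) = 6.534; z_{0.16} = -0.9945, z_{0.95} = 1.645.
σ = (6.534 − 3.879)/(1.645 − (-0.9945)) = 1.006.
μ = 3.879 − (-0.9945)·1.006 = 4.880.
E[T] = exp(μ + σ²/2) = exp(4.880 + 0.5057) = 218 ms.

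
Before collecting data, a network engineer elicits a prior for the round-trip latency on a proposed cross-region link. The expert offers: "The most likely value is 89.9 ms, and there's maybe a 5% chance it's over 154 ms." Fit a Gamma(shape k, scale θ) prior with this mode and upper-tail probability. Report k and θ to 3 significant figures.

Gamma(k,θ) with k>1 has mode (k−1)θ, so θ = 89.9/(k−1).
Need P(X < 154) = 0.95 with θ tied to k this way. Start at k = 2, θ = 89.9: P(X<154) ≈ 0.511.
Too low — raise k to concentrate. Iterating converges to k ≈ 10.6.
Then θ = 89.9/(10.6−1) ≈ 9.33.

k ≈ 10.6, θ ≈ 9.33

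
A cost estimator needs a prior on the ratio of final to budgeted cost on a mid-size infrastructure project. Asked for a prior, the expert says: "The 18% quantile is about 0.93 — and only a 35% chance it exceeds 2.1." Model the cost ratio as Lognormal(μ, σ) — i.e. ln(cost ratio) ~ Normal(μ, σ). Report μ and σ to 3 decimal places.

μ ≈ 0.501, σ ≈ 0.626

If T ~ Lognormal(μ,σ) then ln T ~ Normal(μ,σ), so the p-quantile of ln T is μ + z_p·σ.
ln(0.93) = -0.07257 and ln(2.1) = 0.7419; z_{0.18} = -0.9154, z_{0.65} = 0.3853.
σ = (0.7419 − -0.07257)/(0.3853 − (-0.9154)) = 0.626.
μ = -0.07257 − (-0.9154)·0.626 = 0.501.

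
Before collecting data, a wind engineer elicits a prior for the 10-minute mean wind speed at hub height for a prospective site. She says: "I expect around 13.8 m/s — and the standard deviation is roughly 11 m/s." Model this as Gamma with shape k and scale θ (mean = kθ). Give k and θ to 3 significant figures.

k ≈ 1.57, θ ≈ 8.77

For Gamma(k, scale θ): mean = kθ, variance = kθ², so CV = 1/√k.
CV = SD/mean = 11/13.8 = 0.7971, hence k = 1/CV² = 1.57.
Then θ = mean/k = 13.8/1.57 = 8.77.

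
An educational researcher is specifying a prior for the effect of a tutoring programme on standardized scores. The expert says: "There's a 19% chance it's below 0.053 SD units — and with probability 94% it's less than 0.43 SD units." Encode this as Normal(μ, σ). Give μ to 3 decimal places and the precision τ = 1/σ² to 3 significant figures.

μ = 0.189, τ = 41.6

The p-quantile of Normal(μ,σ) is μ + z_p·σ, with z_{0.19} = -0.8779 and z_{0.94} = 1.555.
Eliminate σ: μ = (z₂·x₁ − z₁·x₂)/(z₂ − z₁) = (1.555·0.053 − (-0.8779)·0.43)/2.433 = 0.189.
Then σ = (x₂ − x₁)/(z₂ − z₁) = (0.43 − 0.053)/2.433 = 0.155.
Precision τ = 1/σ² = 1/0.155² = 41.6.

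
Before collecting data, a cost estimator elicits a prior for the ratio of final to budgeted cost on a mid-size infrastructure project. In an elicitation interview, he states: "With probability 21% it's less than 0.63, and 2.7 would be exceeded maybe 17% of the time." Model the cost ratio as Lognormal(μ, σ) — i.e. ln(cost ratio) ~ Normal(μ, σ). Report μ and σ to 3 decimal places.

μ ≈ 0.205, σ ≈ 0.827

If T ~ Lognormal(μ,σ) then ln T ~ Normal(μ,σ), so the p-quantile of ln T is μ + z_p·σ.
ln(0.63) = -0.462 and ln(2.7) = 0.9933; z_{0.21} = -0.8064, z_{0.83} = 0.9542.
σ = (0.9933 − -0.462)/(0.9542 − (-0.8064)) = 0.827.
μ = -0.462 − (-0.8064)·0.827 = 0.205.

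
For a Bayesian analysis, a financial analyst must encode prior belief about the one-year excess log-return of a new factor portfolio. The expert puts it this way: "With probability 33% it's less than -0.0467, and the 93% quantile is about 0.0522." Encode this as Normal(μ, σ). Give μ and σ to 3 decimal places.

The p-quantile of Normal(μ,σ) is μ + z_p·σ, with z_{0.33} = -0.4399 and z_{0.93} = 1.476.
Eliminate σ: μ = (z₂·x₁ − z₁·x₂)/(z₂ − z₁) = (1.476·-0.0467 − (-0.4399)·0.0522)/1.916 = -0.024.
Then σ = (x₂ − x₁)/(z₂ − z₁) = (0.0522 − -0.0467)/1.916 = 0.052.

μ = -0.024, σ = 0.052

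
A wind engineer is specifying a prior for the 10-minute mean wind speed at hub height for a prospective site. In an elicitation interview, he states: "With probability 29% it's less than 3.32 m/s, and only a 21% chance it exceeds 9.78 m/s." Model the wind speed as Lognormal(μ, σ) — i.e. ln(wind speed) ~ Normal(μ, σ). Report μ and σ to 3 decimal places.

μ ≈ 1.640, σ ≈ 0.795

If T ~ Lognormal(μ,σ) then ln T ~ Normal(μ,σ), so the p-quantile of ln T is μ + z_p·σ.
ln(3.32) = 1.2 and ln(9.78) = 2.28; z_{0.29} = -0.5534, z_{0.79} = 0.8064.
σ = (2.28 − 1.2)/(0.8064 − (-0.5534)) = 0.795.
μ = 1.2 − (-0.5534)·0.795 = 1.640.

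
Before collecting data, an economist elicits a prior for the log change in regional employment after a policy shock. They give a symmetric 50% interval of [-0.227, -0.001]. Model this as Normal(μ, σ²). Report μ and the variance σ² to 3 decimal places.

A symmetric 50% interval runs μ ± z·σ with z = 0.6745.
Half-width = 0.113, so σ = 0.113/0.6745 = 0.1675 and σ² = 0.028.
μ is the interval midpoint, -0.114.

μ = -0.114, σ² = 0.028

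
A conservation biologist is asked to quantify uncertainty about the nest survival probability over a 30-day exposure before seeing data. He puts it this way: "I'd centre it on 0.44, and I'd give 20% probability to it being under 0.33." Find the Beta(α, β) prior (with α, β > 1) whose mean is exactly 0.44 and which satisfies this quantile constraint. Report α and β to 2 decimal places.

α ≈ 6.48, β ≈ 8.25

With mean 0.44 fixed, write α = 0.44s, β = 0.56s where s = α+β.
Need P(θ < 0.33) = 0.2 under Beta(0.44s, 0.56s). Normal approximation: (q−m)/√(m(1−m)/s) ≈ z_{0.2} = -0.842, so s ≈ 0.44·0.56·(-0.842)²/(0.33−0.44)² = 14.4.
At s = 14.4: P(θ<0.33) ≈ 0.203. Adjusting to match 0.2 gives s ≈ 14.72.
So α = 0.44·14.72 ≈ 6.48, β = 0.56·14.72 ≈ 8.25.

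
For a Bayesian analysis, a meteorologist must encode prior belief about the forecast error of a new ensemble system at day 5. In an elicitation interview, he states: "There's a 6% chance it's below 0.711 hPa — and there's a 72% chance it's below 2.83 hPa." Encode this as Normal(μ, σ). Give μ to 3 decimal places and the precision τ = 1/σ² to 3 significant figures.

For Normal(μ,σ), the p-quantile is μ + z_p·σ. Here z_{0.06} = -1.555, z_{0.72} = 0.5828.
So 0.711 = μ − 1.555σ and 2.83 = μ + 0.5828σ.
Subtracting: σ = (2.83 − 0.711)/(0.5828 − (-1.555)) = 0.991.
Then μ = 0.711 − (-1.555)·0.991 = 2.252.
Precision τ = 1/σ² = 1/0.9913² = 1.02.

μ = 2.252, τ = 1.02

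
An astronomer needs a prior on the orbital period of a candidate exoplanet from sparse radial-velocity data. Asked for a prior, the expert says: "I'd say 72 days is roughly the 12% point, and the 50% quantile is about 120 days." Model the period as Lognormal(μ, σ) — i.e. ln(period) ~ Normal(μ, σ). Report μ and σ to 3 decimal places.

If T ~ Lognormal(μ,σ) then ln T ~ Normal(μ,σ), so the p-quantile of ln T is μ + z_p·σ.
ln(72) = 4.277 and ln(120) = 4.787; z_{0.12} = -1.175, z_{0.5} = 0.
σ = (4.787 − 4.277)/(0 − (-1.175)) = 0.435.
μ = 4.277 − (-1.175)·0.435 = 4.787.

μ ≈ 4.787, σ ≈ 0.435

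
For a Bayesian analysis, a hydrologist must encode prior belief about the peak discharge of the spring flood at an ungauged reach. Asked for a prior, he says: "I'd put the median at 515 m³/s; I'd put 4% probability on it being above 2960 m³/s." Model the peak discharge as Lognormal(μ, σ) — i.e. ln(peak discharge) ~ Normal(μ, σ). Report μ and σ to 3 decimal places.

μ ≈ 6.244, σ ≈ 0.999

If T ~ Lognormal(μ,σ) then ln T ~ Normal(μ,σ), so the p-quantile of ln T is μ + z_p·σ.
ln(515) = 6.244 and ln(2960) = 7.993; z_{0.5} = 0, z_{0.96} = 1.751.
σ = (7.993 − 6.244)/(1.751 − (0)) = 0.999.
μ = 6.244 − (0)·0.999 = 6.244.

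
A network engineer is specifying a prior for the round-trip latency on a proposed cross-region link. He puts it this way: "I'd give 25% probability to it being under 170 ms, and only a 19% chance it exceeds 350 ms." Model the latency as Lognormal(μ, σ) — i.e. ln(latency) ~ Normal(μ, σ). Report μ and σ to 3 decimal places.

If T ~ Lognormal(μ,σ) then ln T ~ Normal(μ,σ), so the p-quantile of ln T is μ + z_p·σ.
ln(170) = 5.136 and ln(350) = 5.858; z_{0.25} = -0.6745, z_{0.81} = 0.8779.
σ = (5.858 − 5.136)/(0.8779 − (-0.6745)) = 0.465.
μ = 5.136 − (-0.6745)·0.465 = 5.450.

μ ≈ 5.450, σ ≈ 0.465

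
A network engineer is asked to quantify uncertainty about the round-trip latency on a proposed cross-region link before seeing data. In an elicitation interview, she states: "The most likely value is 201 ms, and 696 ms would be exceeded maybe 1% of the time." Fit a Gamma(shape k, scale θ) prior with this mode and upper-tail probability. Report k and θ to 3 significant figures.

Gamma(k,θ) with k>1 has mode (k−1)θ, so θ = 201/(k−1).
Need P(X < 696) = 0.99 with θ tied to k this way. Start at k = 2, θ = 201: P(X<696) ≈ 0.860.
Too low — raise k to concentrate. Iterating converges to k ≈ 3.82.
Then θ = 201/(3.82−1) ≈ 71.4.

k ≈ 3.82, θ ≈ 71.4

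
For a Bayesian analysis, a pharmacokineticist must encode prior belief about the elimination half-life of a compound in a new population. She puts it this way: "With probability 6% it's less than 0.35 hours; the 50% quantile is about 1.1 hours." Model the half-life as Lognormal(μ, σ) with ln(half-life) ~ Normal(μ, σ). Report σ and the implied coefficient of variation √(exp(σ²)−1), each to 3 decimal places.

σ ≈ 0.737, CV ≈ 0.849

If T ~ Lognormal(μ,σ) then ln T ~ Normal(μ,σ), so the p-quantile of ln T is μ + z_p·σ.
ln(0.35) = -1.05 and ln(1.1) = 0.09531; z_{0.06} = -1.555, z_{0.5} = 0.
σ = (0.09531 − -1.05)/(0 − (-1.555)) = 0.737.
μ = -1.05 − (-1.555)·0.737 = 0.095.
CV = √(exp(σ²)−1) = √(exp(0.5425)−1) = 0.849.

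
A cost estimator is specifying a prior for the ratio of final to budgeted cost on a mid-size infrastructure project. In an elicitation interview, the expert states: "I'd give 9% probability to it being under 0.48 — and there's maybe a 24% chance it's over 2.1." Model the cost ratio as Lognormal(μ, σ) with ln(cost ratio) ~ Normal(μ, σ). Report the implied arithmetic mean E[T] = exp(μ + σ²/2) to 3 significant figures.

E[T] ≈ 1.64

If T ~ Lognormal(μ,σ) then ln T ~ Normal(μ,σ), so the p-quantile of ln T is μ + z_p·σ.
ln(0.48) = -0.734 and ln(2.1) = 0.7419; z_{0.09} = -1.341, z_{0.76} = 0.7063.
σ = (0.7419 − -0.734)/(0.7063 − (-1.341)) = 0.721.
μ = -0.734 − (-1.341)·0.721 = 0.233.
E[T] = exp(μ + σ²/2) = exp(0.233 + 0.2599) = 1.64.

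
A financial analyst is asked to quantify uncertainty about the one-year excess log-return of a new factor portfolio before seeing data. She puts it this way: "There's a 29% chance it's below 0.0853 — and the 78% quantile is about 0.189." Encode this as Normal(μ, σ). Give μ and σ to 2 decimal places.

The p-quantile of Normal(μ,σ) is μ + z_p·σ, with z_{0.29} = -0.5534 and z_{0.78} = 0.7722.
Eliminate σ: μ = (z₂·x₁ − z₁·x₂)/(z₂ − z₁) = (0.7722·0.0853 − (-0.5534)·0.189)/1.326 = 0.13.
Then σ = (x₂ − x₁)/(z₂ − z₁) = (0.189 − 0.0853)/1.326 = 0.08.

μ = 0.13, σ = 0.08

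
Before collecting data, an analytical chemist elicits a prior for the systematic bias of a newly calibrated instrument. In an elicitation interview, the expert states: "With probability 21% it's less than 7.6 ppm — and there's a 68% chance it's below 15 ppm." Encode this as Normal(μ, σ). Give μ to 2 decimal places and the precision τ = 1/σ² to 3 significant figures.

μ = 12.28, τ = 0.0296

The p-quantile of Normal(μ,σ) is μ + z_p·σ, with z_{0.21} = -0.8064 and z_{0.68} = 0.4677.
Eliminate σ: μ = (z₂·x₁ − z₁·x₂)/(z₂ − z₁) = (0.4677·7.6 − (-0.8064)·15)/1.274 = 12.28.
Then σ = (x₂ − x₁)/(z₂ − z₁) = (15 − 7.6)/1.274 = 5.81.
Precision τ = 1/σ² = 1/5.808² = 0.0296.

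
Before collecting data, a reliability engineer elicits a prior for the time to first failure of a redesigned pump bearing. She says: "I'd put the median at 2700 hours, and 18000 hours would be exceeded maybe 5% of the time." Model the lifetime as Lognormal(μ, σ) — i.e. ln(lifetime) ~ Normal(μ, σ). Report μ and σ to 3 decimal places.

If T ~ Lognormal(μ,σ) then ln T ~ Normal(μ,σ), so the p-quantile of ln T is μ + z_p·σ.
ln(2700) = 7.901 and ln(18000) = 9.798; z_{0.5} = 0, z_{0.95} = 1.645.
σ = (9.798 − 7.901)/(1.645 − (0)) = 1.153.
μ = 7.901 − (0)·1.153 = 7.901.

μ ≈ 7.901, σ ≈ 1.153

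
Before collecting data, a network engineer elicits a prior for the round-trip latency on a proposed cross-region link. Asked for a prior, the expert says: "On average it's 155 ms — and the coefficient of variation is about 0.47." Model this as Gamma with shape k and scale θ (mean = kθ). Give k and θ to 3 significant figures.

For Gamma(k, scale θ): mean = kθ, variance = kθ², so CV = 1/√k.
CV = 0.47, hence k = 1/CV² = 4.53.
Then θ = mean/k = 155/4.53 = 34.2.

k ≈ 4.53, θ ≈ 34.2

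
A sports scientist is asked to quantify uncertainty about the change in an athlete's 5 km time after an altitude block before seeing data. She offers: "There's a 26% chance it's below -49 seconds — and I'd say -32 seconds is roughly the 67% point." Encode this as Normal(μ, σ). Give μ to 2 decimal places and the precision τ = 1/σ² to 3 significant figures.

μ = -38.90, τ = 0.00406

For Normal(μ,σ), the p-quantile is μ + z_p·σ. Here z_{0.26} = -0.6433, z_{0.67} = 0.4399.
So -49 = μ − 0.6433σ and -32 = μ + 0.4399σ.
Subtracting: σ = (-32 − -49)/(0.4399 − (-0.6433)) = 15.69.
Then μ = -49 − (-0.6433)·15.69 = -38.90.
Precision τ = 1/σ² = 1/15.69² = 0.00406.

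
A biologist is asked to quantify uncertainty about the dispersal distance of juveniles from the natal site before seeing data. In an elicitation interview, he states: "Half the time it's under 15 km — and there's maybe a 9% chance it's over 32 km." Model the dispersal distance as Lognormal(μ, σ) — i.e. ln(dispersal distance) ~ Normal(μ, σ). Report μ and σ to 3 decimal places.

μ ≈ 2.708, σ ≈ 0.565

If T ~ Lognormal(μ,σ) then ln T ~ Normal(μ,σ), so the p-quantile of ln T is μ + z_p·σ.
ln(15) = 2.708 and ln(32) = 3.466; z_{0.5} = 0, z_{0.91} = 1.341.
σ = (3.466 − 2.708)/(1.341 − (0)) = 0.565.
μ = 2.708 − (0)·0.565 = 2.708.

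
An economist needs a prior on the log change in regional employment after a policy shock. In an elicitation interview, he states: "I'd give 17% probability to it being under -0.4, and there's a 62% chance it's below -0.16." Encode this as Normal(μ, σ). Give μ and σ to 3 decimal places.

For Normal(μ,σ), the p-quantile is μ + z_p·σ. Here z_{0.17} = -0.9542, z_{0.62} = 0.3055.
So -0.4 = μ − 0.9542σ and -0.16 = μ + 0.3055σ.
Subtracting: σ = (-0.16 − -0.4)/(0.3055 − (-0.9542)) = 0.191.
Then μ = -0.4 − (-0.9542)·0.191 = -0.218.

μ = -0.218, σ = 0.191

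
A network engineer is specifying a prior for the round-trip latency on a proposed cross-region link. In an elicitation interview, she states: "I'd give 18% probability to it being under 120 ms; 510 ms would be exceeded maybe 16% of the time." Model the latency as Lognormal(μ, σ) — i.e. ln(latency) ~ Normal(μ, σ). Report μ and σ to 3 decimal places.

If T ~ Lognormal(μ,σ) then ln T ~ Normal(μ,σ), so the p-quantile of ln T is μ + z_p·σ.
ln(120) = 4.787 and ln(510) = 6.234; z_{0.18} = -0.9154, z_{0.84} = 0.9945.
σ = (6.234 − 4.787)/(0.9945 − (-0.9154)) = 0.758.
μ = 4.787 − (-0.9154)·0.758 = 5.481.

μ ≈ 5.481, σ ≈ 0.758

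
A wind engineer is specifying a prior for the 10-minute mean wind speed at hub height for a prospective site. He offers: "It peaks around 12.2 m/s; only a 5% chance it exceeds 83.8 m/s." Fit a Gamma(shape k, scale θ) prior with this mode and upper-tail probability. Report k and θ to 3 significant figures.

k ≈ 1.59, θ ≈ 20.6

Gamma(k,θ) with k>1 has mode (k−1)θ, so θ = 12.2/(k−1).
Need P(X < 83.8) = 0.95 with θ tied to k this way. Start at k = 2, θ = 12.2: P(X<83.8) ≈ 0.992.
Too high — lower k to spread out. Iterating converges to k ≈ 1.59.
Then θ = 12.2/(1.59−1) ≈ 20.6.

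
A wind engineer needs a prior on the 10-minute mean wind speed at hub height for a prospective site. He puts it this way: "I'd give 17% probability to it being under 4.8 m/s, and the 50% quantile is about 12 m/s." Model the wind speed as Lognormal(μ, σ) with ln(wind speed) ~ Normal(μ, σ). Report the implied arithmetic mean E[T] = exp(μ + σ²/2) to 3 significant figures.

E[T] ≈ 19 m/s

If T ~ Lognormal(μ,σ) then ln T ~ Normal(μ,σ), so the p-quantile of ln T is μ + z_p·σ.
ln(4.8) = 1.569 and ln(12) = 2.485; z_{0.17} = -0.9542, z_{0.5} = 0.
σ = (2.485 − 1.569)/(0 − (-0.9542)) = 0.960.
μ = 1.569 − (-0.9542)·0.960 = 2.485.
E[T] = exp(μ + σ²/2) = exp(2.485 + 0.4611) = 19 m/s.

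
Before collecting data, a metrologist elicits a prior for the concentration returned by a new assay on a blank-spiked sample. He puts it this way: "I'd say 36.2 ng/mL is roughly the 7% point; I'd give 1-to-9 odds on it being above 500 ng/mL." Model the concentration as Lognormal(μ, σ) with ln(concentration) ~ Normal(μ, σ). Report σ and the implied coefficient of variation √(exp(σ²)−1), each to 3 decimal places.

σ ≈ 0.952, CV ≈ 1.215

If T ~ Lognormal(μ,σ) then ln T ~ Normal(μ,σ), so the p-quantile of ln T is μ + z_p·σ.
ln(36.2) = 3.589 and ln(500) = 6.215; z_{0.07} = -1.476, z_{0.9} = 1.282.
σ = (6.215 − 3.589)/(1.282 − (-1.476)) = 0.952.
μ = 3.589 − (-1.476)·0.952 = 4.994.
CV = √(exp(σ²)−1) = √(exp(0.9067)−1) = 1.215.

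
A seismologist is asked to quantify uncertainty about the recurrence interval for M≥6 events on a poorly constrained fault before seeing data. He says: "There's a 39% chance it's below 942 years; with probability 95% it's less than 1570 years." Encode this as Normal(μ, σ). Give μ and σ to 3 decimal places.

μ = 1033.162, σ = 326.374

For Normal(μ,σ), the p-quantile is μ + z_p·σ. Here z_{0.39} = -0.2793, z_{0.95} = 1.645.
So 942 = μ − 0.2793σ and 1570 = μ + 1.645σ.
Subtracting: σ = (1570 − 942)/(1.645 − (-0.2793)) = 326.374.
Then μ = 942 − (-0.2793)·326.374 = 1033.162.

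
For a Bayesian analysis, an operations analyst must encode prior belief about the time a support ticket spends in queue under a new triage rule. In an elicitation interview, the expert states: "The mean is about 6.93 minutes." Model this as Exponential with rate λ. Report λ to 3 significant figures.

Exponential mean = 1/λ, so λ = 1/6.93 = 0.144.

λ ≈ 0.144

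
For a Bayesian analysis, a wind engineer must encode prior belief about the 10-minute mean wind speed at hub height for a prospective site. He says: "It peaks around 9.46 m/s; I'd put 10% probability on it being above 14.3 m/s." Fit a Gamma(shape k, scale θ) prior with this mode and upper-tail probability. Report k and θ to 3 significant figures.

k ≈ 11.9, θ ≈ 0.867

Gamma(k,θ) with k>1 has mode (k−1)θ, so θ = 9.46/(k−1).
Need P(X < 14.3) = 0.9 with θ tied to k this way. Start at k = 2, θ = 9.46: P(X<14.3) ≈ 0.446.
Too low — raise k to concentrate. Iterating converges to k ≈ 11.9.
Then θ = 9.46/(11.9−1) ≈ 0.867.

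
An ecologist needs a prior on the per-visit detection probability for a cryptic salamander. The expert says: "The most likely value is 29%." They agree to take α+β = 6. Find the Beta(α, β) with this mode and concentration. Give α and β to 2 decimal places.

α = 2.16, β = 3.84

For α,β > 1 the Beta mode is (α−1)/(α+β−2). With α+β = 6, the mode is (α−1)/4.
Set (α−1)/4 = 0.29 → α = 1 + 0.29·4 = 2.16.
β = 6 − α = 3.84.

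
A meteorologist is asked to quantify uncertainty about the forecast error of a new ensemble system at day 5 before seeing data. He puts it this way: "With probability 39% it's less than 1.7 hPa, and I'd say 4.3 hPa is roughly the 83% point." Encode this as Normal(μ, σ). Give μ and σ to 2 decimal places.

μ = 2.29, σ = 2.11

For Normal(μ,σ), the p-quantile is μ + z_p·σ. Here z_{0.39} = -0.2793, z_{0.83} = 0.9542.
So 1.7 = μ − 0.2793σ and 4.3 = μ + 0.9542σ.
Subtracting: σ = (4.3 − 1.7)/(0.9542 − (-0.2793)) = 2.11.
Then μ = 1.7 − (-0.2793)·2.11 = 2.29.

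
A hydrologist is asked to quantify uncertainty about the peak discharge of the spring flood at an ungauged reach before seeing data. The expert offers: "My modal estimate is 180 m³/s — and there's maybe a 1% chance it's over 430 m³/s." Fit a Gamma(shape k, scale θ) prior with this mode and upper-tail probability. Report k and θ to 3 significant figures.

Gamma(k,θ) with k>1 has mode (k−1)θ, so θ = 180/(k−1).
Need P(X < 430) = 0.99 with θ tied to k this way. Start at k = 2, θ = 180: P(X<430) ≈ 0.689.
Too low — raise k to concentrate. Iterating converges to k ≈ 7.25.
Then θ = 180/(7.25−1) ≈ 28.8.

k ≈ 7.25, θ ≈ 28.8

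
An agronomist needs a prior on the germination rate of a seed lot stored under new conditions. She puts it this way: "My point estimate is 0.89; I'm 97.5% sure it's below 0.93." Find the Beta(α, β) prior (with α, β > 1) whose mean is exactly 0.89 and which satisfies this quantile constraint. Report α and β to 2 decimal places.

α ≈ 172.14, β ≈ 21.28

With mean 0.89 fixed, write α = 0.89s, β = 0.11s where s = α+β.
Need P(θ < 0.93) = 0.975 under Beta(0.89s, 0.11s). Normal approximation: (q−m)/√(m(1−m)/s) ≈ z_{0.975} = 1.96, so s ≈ 0.89·0.11·(1.96)²/(0.93−0.89)² = 235.0.
At s = 235.0: P(θ<0.93) ≈ 0.985. Adjusting to match 0.975 gives s ≈ 193.42.
So α = 0.89·193.42 ≈ 172.14, β = 0.11·193.42 ≈ 21.28.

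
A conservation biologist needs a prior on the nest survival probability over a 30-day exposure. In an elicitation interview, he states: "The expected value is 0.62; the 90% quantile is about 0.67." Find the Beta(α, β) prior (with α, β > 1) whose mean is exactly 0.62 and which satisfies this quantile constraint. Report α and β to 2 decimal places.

α ≈ 94.42, β ≈ 57.87

With mean 0.62 fixed, write α = 0.62s, β = 0.38s where s = α+β.
Need P(θ < 0.67) = 0.9 under Beta(0.62s, 0.38s). Normal approximation: (q−m)/√(m(1−m)/s) ≈ z_{0.9} = 1.28, so s ≈ 0.62·0.38·(1.28)²/(0.67−0.62)² = 154.8.
At s = 154.8: P(θ<0.67) ≈ 0.902. Adjusting to match 0.9 gives s ≈ 152.29.
So α = 0.62·152.29 ≈ 94.42, β = 0.38·152.29 ≈ 57.87.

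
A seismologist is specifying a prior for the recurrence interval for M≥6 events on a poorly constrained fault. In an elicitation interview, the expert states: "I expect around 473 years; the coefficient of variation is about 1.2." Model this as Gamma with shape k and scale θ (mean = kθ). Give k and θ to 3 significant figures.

k ≈ 0.694, θ ≈ 681

For Gamma(k, scale θ): mean = kθ, variance = kθ², so CV = 1/√k.
CV = 1.2, hence k = 1/CV² = 0.694.
Then θ = mean/k = 473/0.694 = 681.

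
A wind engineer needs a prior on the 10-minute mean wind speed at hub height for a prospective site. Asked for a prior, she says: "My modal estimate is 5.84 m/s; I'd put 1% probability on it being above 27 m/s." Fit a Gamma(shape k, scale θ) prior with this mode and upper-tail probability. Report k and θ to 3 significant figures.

Gamma(k,θ) with k>1 has mode (k−1)θ, so θ = 5.84/(k−1).
Need P(X < 27) = 0.99 with θ tied to k this way. Start at k = 2, θ = 5.84: P(X<27) ≈ 0.945.
Too low — raise k to concentrate. Iterating converges to k ≈ 2.71.
Then θ = 5.84/(2.71−1) ≈ 3.41.

k ≈ 2.71, θ ≈ 3.41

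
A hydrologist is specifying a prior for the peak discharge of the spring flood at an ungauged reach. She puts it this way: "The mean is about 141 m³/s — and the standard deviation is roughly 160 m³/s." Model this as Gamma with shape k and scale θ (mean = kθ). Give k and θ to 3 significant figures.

k ≈ 0.777, θ ≈ 182

For Gamma(k, scale θ): mean = kθ, variance = kθ², so CV = 1/√k.
CV = SD/mean = 160/141 = 1.135, hence k = 1/CV² = 0.777.
Then θ = mean/k = 141/0.777 = 182.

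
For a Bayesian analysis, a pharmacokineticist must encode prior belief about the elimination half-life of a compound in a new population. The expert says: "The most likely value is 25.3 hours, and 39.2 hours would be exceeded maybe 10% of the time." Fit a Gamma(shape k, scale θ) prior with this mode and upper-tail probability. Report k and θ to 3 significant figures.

Gamma(k,θ) with k>1 has mode (k−1)θ, so θ = 25.3/(k−1).
Need P(X < 39.2) = 0.9 with θ tied to k this way. Start at k = 2, θ = 25.3: P(X<39.2) ≈ 0.459.
Too low — raise k to concentrate. Iterating converges to k ≈ 10.8.
Then θ = 25.3/(10.8−1) ≈ 2.59.

k ≈ 10.8, θ ≈ 2.59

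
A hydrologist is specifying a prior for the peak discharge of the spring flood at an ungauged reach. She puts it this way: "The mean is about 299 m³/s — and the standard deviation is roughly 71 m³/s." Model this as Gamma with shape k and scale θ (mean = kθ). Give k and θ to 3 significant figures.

k ≈ 17.7, θ ≈ 16.9

For Gamma(k, scale θ): mean = kθ, variance = kθ², so CV = 1/√k.
CV = SD/mean = 71/299 = 0.2375, hence k = 1/CV² = 17.7.
Then θ = mean/k = 299/17.7 = 16.9.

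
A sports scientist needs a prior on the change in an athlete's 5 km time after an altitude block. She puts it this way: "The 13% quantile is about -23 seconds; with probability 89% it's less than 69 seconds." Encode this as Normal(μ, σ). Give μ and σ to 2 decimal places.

For Normal(μ,σ), the p-quantile is μ + z_p·σ. Here z_{0.13} = -1.126, z_{0.89} = 1.227.
So -23 = μ − 1.126σ and 69 = μ + 1.227σ.
Subtracting: σ = (69 − -23)/(1.227 − (-1.126)) = 39.10.
Then μ = -23 − (-1.126)·39.10 = 21.04.

μ = 21.04, σ = 39.10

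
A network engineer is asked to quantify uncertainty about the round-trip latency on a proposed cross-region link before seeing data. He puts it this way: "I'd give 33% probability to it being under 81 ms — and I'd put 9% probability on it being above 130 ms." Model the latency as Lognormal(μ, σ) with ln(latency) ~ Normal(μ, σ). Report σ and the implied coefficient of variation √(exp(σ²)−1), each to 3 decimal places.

σ ≈ 0.266, CV ≈ 0.270

If T ~ Lognormal(μ,σ) then ln T ~ Normal(μ,σ), so the p-quantile of ln T is μ + z_p·σ.
ln(81) = 4.394 and ln(130) = 4.868; z_{0.33} = -0.4399, z_{0.91} = 1.341.
σ = (4.868 − 4.394)/(1.341 − (-0.4399)) = 0.266.
μ = 4.394 − (-0.4399)·0.266 = 4.511.
CV = √(exp(σ²)−1) = √(exp(0.0706)−1) = 0.270.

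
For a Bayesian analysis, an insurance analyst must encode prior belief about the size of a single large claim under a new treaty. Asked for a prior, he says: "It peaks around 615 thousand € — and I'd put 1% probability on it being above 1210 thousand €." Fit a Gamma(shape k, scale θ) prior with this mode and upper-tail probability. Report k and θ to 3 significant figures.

k ≈ 11.8, θ ≈ 57.2

Gamma(k,θ) with k>1 has mode (k−1)θ, so θ = 615/(k−1).
Need P(X < 1210) = 0.99 with θ tied to k this way. Start at k = 2, θ = 615: P(X<1210) ≈ 0.585.
Too low — raise k to concentrate. Iterating converges to k ≈ 11.8.
Then θ = 615/(11.8−1) ≈ 57.2.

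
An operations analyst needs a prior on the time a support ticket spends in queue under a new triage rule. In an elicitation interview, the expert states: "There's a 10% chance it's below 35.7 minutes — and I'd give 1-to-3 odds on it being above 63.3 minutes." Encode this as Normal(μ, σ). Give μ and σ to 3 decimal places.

μ = 53.783, σ = 14.110

For Normal(μ,σ), the p-quantile is μ + z_p·σ. Here z_{0.1} = -1.282, z_{0.75} = 0.6745.
So 35.7 = μ − 1.282σ and 63.3 = μ + 0.6745σ.
Subtracting: σ = (63.3 − 35.7)/(0.6745 − (-1.282)) = 14.110.
Then μ = 35.7 − (-1.282)·14.110 = 53.783.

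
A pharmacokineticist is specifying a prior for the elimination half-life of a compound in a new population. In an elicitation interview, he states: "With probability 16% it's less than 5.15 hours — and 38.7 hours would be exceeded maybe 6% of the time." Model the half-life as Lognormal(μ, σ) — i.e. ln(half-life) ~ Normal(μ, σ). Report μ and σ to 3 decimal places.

If T ~ Lognormal(μ,σ) then ln T ~ Normal(μ,σ), so the p-quantile of ln T is μ + z_p·σ.
ln(5.15) = 1.639 and ln(38.7) = 3.656; z_{0.16} = -0.9945, z_{0.94} = 1.555.
σ = (3.656 − 1.639)/(1.555 − (-0.9945)) = 0.791.
μ = 1.639 − (-0.9945)·0.791 = 2.426.

μ ≈ 2.426, σ ≈ 0.791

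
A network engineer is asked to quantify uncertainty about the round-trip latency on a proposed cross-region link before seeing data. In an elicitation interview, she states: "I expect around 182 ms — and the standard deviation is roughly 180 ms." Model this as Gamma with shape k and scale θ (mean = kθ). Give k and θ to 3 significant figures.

k ≈ 1.02, θ ≈ 178

For Gamma(k, scale θ): mean = kθ, variance = kθ², so CV = 1/√k.
CV = SD/mean = 180/182 = 0.989, hence k = 1/CV² = 1.02.
Then θ = mean/k = 182/1.02 = 178.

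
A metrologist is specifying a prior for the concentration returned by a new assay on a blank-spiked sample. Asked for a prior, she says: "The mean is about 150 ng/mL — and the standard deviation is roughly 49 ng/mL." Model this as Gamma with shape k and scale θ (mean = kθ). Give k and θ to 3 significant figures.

For Gamma(k, scale θ): mean = kθ, variance = kθ², so CV = 1/√k.
CV = SD/mean = 49/150 = 0.3267, hence k = 1/CV² = 9.37.
Then θ = mean/k = 150/9.37 = 16.

k ≈ 9.37, θ ≈ 16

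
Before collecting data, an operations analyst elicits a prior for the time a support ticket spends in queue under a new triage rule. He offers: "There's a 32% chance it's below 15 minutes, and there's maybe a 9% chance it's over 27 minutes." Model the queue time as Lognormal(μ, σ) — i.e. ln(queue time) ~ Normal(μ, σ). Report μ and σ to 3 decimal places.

If T ~ Lognormal(μ,σ) then ln T ~ Normal(μ,σ), so the p-quantile of ln T is μ + z_p·σ.
ln(15) = 2.708 and ln(27) = 3.296; z_{0.32} = -0.4677, z_{0.91} = 1.341.
σ = (3.296 − 2.708)/(1.341 − (-0.4677)) = 0.325.
μ = 2.708 − (-0.4677)·0.325 = 2.860.

μ ≈ 2.860, σ ≈ 0.325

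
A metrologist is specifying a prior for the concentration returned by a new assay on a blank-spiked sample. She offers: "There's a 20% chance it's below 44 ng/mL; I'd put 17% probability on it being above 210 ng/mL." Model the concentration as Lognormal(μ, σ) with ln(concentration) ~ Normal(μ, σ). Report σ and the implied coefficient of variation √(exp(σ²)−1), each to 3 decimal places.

σ ≈ 0.870, CV ≈ 1.064

If T ~ Lognormal(μ,σ) then ln T ~ Normal(μ,σ), so the p-quantile of ln T is μ + z_p·σ.
ln(44) = 3.784 and ln(210) = 5.347; z_{0.2} = -0.8416, z_{0.83} = 0.9542.
σ = (5.347 − 3.784)/(0.9542 − (-0.8416)) = 0.870.
μ = 3.784 − (-0.8416)·0.870 = 4.517.
CV = √(exp(σ²)−1) = √(exp(0.7575)−1) = 1.064.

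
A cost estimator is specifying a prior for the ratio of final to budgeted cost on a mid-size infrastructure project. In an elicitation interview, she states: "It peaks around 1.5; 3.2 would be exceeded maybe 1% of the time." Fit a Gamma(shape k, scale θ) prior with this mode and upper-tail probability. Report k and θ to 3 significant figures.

k ≈ 9.45, θ ≈ 0.178

Gamma(k,θ) with k>1 has mode (k−1)θ, so θ = 1.5/(k−1).
Need P(X < 3.2) = 0.99 with θ tied to k this way. Start at k = 2, θ = 1.5: P(X<3.2) ≈ 0.629.
Too low — raise k to concentrate. Iterating converges to k ≈ 9.45.
Then θ = 1.5/(9.45−1) ≈ 0.178.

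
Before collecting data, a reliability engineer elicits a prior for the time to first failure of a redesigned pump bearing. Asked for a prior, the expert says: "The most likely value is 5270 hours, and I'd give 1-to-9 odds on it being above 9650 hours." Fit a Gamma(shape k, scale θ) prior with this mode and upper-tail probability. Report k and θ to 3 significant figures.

k ≈ 6.21, θ ≈ 1010

Gamma(k,θ) with k>1 has mode (k−1)θ, so θ = 5270/(k−1).
Need P(X < 9650) = 0.9 with θ tied to k this way. Start at k = 2, θ = 5270: P(X<9650) ≈ 0.546.
Too low — raise k to concentrate. Iterating converges to k ≈ 6.21.
Then θ = 5270/(6.21−1) ≈ 1010.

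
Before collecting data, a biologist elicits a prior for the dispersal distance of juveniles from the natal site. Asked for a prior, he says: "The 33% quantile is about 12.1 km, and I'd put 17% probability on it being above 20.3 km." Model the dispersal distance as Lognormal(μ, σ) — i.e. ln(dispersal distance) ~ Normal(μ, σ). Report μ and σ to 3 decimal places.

μ ≈ 2.656, σ ≈ 0.371

If T ~ Lognormal(μ,σ) then ln T ~ Normal(μ,σ), so the p-quantile of ln T is μ + z_p·σ.
ln(12.1) = 2.493 and ln(20.3) = 3.011; z_{0.33} = -0.4399, z_{0.83} = 0.9542.
σ = (3.011 − 2.493)/(0.9542 − (-0.4399)) = 0.371.
μ = 2.493 − (-0.4399)·0.371 = 2.656.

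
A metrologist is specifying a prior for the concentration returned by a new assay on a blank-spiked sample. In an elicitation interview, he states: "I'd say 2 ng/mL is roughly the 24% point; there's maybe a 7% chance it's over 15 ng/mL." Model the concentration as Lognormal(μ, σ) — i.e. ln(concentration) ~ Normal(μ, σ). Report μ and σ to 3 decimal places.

μ ≈ 1.345, σ ≈ 0.923

If T ~ Lognormal(μ,σ) then ln T ~ Normal(μ,σ), so the p-quantile of ln T is μ + z_p·σ.
ln(2) = 0.6931 and ln(15) = 2.708; z_{0.24} = -0.7063, z_{0.93} = 1.476.
σ = (2.708 − 0.6931)/(1.476 − (-0.7063)) = 0.923.
μ = 0.6931 − (-0.7063)·0.923 = 1.345.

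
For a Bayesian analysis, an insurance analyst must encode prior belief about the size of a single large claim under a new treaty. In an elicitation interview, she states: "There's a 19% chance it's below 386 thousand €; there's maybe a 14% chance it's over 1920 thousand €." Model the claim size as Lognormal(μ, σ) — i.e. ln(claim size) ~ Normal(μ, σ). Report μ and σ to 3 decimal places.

If T ~ Lognormal(μ,σ) then ln T ~ Normal(μ,σ), so the p-quantile of ln T is μ + z_p·σ.
ln(386) = 5.956 and ln(1920) = 7.56; z_{0.19} = -0.8779, z_{0.86} = 1.08.
σ = (7.56 − 5.956)/(1.08 − (-0.8779)) = 0.819.
μ = 5.956 − (-0.8779)·0.819 = 6.675.

μ ≈ 6.675, σ ≈ 0.819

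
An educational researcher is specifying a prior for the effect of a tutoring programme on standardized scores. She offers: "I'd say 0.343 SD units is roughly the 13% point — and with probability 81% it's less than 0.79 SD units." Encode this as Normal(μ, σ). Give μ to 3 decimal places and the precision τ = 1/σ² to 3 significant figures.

μ = 0.594, τ = 20.1

For Normal(μ,σ), the p-quantile is μ + z_p·σ. Here z_{0.13} = -1.126, z_{0.81} = 0.8779.
So 0.343 = μ − 1.126σ and 0.79 = μ + 0.8779σ.
Subtracting: σ = (0.79 − 0.343)/(0.8779 − (-1.126)) = 0.223.
Then μ = 0.343 − (-1.126)·0.223 = 0.594.
Precision τ = 1/σ² = 1/0.223² = 20.1.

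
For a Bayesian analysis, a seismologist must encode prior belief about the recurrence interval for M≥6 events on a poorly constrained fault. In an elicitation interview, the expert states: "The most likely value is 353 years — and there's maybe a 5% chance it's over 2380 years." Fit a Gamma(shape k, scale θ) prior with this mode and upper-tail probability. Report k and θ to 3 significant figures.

Gamma(k,θ) with k>1 has mode (k−1)θ, so θ = 353/(k−1).
Need P(X < 2380) = 0.95 with θ tied to k this way. Start at k = 2, θ = 353: P(X<2380) ≈ 0.991.
Too high — lower k to spread out. Iterating converges to k ≈ 1.61.
Then θ = 353/(1.61−1) ≈ 582.

k ≈ 1.61, θ ≈ 582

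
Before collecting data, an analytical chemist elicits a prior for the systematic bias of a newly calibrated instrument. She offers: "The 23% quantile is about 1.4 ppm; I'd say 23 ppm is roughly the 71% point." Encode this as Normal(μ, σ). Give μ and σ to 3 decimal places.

The p-quantile of Normal(μ,σ) is μ + z_p·σ, with z_{0.23} = -0.7388 and z_{0.71} = 0.5534.
Eliminate σ: μ = (z₂·x₁ − z₁·x₂)/(z₂ − z₁) = (0.5534·1.4 − (-0.7388)·23)/1.292 = 13.750.
Then σ = (x₂ − x₁)/(z₂ − z₁) = (23 − 1.4)/1.292 = 16.715.

μ = 13.750, σ = 16.715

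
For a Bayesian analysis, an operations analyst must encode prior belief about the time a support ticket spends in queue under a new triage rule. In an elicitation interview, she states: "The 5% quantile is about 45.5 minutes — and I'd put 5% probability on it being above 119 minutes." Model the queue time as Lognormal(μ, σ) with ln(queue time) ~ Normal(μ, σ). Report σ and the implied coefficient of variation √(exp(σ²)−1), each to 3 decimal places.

σ ≈ 0.292, CV ≈ 0.299

If T ~ Lognormal(μ,σ) then ln T ~ Normal(μ,σ), so the p-quantile of ln T is μ + z_p·σ.
ln(45.5) = 3.818 and ln(119) = 4.779; z_{0.05} = -1.645, z_{0.95} = 1.645.
σ = (4.779 − 3.818)/(1.645 − (-1.645)) = 0.292.
μ = 3.818 − (-1.645)·0.292 = 4.298.
CV = √(exp(σ²)−1) = √(exp(0.0854)−1) = 0.299.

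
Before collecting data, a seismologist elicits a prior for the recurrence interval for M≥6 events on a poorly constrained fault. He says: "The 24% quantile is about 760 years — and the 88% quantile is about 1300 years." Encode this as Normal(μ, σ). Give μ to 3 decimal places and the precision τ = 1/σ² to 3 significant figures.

For Normal(μ,σ), the p-quantile is μ + z_p·σ. Here z_{0.24} = -0.7063, z_{0.88} = 1.175.
So 760 = μ − 0.7063σ and 1300 = μ + 1.175σ.
Subtracting: σ = (1300 − 760)/(1.175 − (-0.7063)) = 287.037.
Then μ = 760 − (-0.7063)·287.037 = 962.735.
Precision τ = 1/σ² = 1/287² = 1.21e-05.

μ = 962.735, τ = 1.21e-05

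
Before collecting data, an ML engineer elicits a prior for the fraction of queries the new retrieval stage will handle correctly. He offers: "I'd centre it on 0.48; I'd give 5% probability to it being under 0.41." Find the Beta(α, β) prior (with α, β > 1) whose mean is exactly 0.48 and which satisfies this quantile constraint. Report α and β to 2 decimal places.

α ≈ 65.42, β ≈ 70.88

With mean 0.48 fixed, write α = 0.48s, β = 0.52s where s = α+β.
Need P(θ < 0.41) = 0.05 under Beta(0.48s, 0.52s). Normal approximation: (q−m)/√(m(1−m)/s) ≈ z_{0.05} = -1.64, so s ≈ 0.48·0.52·(-1.64)²/(0.41−0.48)² = 137.8.
At s = 137.8: P(θ<0.41) ≈ 0.049. Adjusting to match 0.05 gives s ≈ 136.30.
So α = 0.48·136.30 ≈ 65.42, β = 0.52·136.30 ≈ 70.88.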